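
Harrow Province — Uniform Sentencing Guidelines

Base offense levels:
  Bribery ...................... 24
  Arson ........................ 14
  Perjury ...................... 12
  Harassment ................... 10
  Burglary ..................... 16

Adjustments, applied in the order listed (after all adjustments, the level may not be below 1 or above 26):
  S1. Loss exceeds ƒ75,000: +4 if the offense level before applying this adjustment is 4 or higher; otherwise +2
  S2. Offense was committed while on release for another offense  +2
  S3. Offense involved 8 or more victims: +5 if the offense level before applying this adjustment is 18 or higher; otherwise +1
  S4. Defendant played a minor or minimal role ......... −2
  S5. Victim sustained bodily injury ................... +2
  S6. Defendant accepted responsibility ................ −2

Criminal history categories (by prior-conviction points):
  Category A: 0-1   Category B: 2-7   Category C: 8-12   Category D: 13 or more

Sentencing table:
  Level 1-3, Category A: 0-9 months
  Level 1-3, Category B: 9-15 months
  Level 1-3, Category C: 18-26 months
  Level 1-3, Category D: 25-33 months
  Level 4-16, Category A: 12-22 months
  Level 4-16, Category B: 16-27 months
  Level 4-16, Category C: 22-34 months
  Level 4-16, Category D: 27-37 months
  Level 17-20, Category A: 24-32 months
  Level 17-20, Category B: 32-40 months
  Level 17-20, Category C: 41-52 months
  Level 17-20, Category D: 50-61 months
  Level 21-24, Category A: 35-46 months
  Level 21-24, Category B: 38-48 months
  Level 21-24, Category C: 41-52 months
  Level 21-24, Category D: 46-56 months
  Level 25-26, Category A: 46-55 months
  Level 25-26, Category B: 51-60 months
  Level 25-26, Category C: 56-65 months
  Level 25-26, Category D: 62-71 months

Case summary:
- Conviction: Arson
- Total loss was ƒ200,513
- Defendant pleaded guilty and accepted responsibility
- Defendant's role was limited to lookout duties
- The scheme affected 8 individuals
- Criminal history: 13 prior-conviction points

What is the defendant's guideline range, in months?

50-61 months

Base offense level for arson: 14.
S1 applies (level before this adjustment is 14 ≥ 4, so +4): 14 + 4 = 18.
S3 applies (level before this adjustment is 18 ≥ 18, so +5): 18 + 5 = 23.
S4 applies: 23 − 2 = 21.
S5 does not apply.
S6 applies: 21 − 2 = 19.
Final offense level: 19.
Criminal history: 13 prior points → Category D (13+).
Level 19 falls in the 17-20 band.
Grid: Level 17-20 × Category D = 50-61 months.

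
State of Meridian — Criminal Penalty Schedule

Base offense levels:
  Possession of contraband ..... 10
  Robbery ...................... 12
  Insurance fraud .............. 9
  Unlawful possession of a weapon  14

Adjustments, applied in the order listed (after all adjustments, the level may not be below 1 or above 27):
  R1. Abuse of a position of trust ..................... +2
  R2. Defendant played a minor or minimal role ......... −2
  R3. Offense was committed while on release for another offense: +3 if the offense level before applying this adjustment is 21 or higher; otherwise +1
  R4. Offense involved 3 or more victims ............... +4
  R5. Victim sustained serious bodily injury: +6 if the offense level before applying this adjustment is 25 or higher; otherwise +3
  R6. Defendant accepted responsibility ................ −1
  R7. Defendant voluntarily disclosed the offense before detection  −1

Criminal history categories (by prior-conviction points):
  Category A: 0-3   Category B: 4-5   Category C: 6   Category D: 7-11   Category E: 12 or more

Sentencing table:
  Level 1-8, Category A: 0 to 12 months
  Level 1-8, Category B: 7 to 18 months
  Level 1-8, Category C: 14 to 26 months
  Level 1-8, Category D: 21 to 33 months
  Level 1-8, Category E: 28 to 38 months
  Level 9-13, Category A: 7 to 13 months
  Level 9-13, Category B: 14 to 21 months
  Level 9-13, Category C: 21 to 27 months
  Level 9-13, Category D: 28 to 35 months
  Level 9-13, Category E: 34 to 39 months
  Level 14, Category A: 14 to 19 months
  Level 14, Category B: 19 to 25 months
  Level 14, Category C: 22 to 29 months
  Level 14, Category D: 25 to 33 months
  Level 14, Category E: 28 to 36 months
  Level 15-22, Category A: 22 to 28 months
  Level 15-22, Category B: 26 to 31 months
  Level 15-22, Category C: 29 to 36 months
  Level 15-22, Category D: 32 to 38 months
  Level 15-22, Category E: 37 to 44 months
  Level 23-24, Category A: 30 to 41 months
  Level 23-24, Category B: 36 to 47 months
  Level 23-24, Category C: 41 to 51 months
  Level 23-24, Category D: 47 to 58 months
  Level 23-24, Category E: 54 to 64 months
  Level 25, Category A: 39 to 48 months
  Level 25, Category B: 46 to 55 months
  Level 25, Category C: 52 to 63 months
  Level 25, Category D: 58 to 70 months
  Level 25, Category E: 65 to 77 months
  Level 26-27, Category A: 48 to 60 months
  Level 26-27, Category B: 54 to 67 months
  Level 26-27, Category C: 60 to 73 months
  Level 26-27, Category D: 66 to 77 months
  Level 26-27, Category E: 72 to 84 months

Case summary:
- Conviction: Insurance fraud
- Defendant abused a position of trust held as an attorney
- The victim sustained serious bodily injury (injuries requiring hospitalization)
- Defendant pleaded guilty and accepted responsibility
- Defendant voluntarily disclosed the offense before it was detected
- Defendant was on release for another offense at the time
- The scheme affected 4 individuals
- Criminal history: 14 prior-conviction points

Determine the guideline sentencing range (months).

37-44 months

Base offense level for insurance fraud: 9.
R1 applies: 9 + 2 = 11.
R2 does not apply.
R3 applies (level before this adjustment is 11 < 21, so +1): 11 + 1 = 12.
R4 applies: 12 + 4 = 16.
R5 applies (level before this adjustment is 16 < 25, so +3): 16 + 3 = 19.
R6 applies: 19 − 1 = 18.
R7 applies: 18 − 1 = 17.
Final offense level: 17.
Criminal history: 14 prior points → Category E (12+).
Level 17 falls in the 15-22 band.
Grid: Level 15-22 × Category E = 37-44 months.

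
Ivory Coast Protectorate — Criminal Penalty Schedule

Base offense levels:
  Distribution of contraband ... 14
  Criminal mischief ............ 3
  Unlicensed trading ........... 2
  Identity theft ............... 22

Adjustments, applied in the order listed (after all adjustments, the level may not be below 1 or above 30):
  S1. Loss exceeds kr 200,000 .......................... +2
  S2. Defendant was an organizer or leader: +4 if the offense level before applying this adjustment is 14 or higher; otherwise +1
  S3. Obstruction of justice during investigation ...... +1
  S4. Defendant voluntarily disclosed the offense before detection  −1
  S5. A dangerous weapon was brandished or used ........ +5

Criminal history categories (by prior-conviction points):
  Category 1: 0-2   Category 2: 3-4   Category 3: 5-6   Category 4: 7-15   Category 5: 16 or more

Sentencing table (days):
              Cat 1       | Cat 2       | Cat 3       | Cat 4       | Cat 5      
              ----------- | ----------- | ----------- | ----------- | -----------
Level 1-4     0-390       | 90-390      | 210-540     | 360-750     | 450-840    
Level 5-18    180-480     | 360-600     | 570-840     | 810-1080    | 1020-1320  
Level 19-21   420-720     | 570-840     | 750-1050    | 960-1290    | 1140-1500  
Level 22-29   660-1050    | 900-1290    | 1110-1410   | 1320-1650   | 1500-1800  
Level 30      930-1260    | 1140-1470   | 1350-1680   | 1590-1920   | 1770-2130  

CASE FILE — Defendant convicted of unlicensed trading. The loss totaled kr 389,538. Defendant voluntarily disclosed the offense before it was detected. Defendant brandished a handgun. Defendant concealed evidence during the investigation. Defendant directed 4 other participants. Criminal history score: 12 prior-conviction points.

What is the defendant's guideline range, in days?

Base offense level for unlicensed trading: 2.
S1 applies: 2 + 2 = 4.
S2 applies (level before this adjustment is 4 < 14, so +1): 4 + 1 = 5.
S3 applies: 5 + 1 = 6.
S4 applies: 6 − 1 = 5.
S5 applies: 5 + 5 = 10.
Final offense level: 10.
Criminal history: 12 prior points → Category 4 (7-15).
Level 10 falls in the 5-18 band.
Grid: Level 5-18 × Category 4 = 810-1080 days.

810-1080 days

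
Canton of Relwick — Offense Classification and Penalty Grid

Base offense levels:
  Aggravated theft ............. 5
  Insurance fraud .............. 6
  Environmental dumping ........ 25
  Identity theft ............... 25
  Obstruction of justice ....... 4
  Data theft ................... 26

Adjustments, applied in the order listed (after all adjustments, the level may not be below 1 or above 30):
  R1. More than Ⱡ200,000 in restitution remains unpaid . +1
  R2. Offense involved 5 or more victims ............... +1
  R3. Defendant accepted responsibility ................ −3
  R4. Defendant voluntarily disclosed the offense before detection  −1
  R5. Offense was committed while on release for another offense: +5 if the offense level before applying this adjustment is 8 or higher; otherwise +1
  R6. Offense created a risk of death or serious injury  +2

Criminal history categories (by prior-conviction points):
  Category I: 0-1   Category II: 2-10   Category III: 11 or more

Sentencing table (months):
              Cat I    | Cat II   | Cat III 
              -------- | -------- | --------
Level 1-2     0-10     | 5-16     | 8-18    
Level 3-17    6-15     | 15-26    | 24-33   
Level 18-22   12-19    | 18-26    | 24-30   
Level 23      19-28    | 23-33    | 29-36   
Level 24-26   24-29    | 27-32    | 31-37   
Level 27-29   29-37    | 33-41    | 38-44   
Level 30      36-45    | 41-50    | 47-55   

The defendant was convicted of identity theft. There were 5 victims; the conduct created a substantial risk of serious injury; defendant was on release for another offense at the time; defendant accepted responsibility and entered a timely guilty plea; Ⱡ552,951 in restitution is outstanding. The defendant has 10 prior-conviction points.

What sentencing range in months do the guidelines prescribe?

Base offense level for identity theft: 25.
R1 applies: 25 + 1 = 26.
R2 applies: 26 + 1 = 27.
R3 applies: 27 − 3 = 24.
R5 applies (level before this adjustment is 24 ≥ 8, so +5): 24 + 5 = 29.
R6 applies: 29 + 2 = 31.
Level 31 exceeds the maximum of 30; capped at 30.
Final offense level: 30.
Criminal history: 10 prior points → Category II (2-10).
Level 30 falls in the 30 band.
Grid: Level 30 × Category II = 41-50 months.

41-50 months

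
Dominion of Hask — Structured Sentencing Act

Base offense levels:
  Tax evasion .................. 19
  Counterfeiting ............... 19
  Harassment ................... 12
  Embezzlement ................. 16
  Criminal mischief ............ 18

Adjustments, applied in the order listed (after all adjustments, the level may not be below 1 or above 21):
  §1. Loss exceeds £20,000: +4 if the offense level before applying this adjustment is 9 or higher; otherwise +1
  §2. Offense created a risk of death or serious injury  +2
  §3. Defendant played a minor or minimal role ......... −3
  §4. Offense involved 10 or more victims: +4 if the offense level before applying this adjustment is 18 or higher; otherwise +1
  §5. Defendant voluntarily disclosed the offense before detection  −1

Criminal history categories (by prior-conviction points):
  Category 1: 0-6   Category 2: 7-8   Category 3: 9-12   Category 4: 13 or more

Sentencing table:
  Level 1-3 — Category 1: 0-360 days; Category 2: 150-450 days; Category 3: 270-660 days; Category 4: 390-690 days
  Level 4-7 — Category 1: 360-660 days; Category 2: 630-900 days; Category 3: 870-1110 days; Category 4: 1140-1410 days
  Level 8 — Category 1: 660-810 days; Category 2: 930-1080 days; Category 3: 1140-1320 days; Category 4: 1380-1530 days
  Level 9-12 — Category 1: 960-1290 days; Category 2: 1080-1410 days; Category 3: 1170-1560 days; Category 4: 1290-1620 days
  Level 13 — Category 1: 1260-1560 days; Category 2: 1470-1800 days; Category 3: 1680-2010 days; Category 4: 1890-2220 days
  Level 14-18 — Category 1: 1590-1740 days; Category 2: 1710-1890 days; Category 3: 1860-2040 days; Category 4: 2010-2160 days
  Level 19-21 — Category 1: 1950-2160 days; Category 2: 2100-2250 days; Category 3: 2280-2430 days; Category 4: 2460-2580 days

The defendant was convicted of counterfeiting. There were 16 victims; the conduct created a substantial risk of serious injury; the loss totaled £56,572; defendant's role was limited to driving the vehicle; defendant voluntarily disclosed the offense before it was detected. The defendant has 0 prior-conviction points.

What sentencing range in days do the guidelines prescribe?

1950-2160 days

Base offense level for counterfeiting: 19.
§1 applies (level before this adjustment is 19 ≥ 9, so +4): 19 + 4 = 23.
§2 applies: 23 + 2 = 25.
§3 applies: 25 − 3 = 22.
§4 applies (level before this adjustment is 22 ≥ 18, so +4): 22 + 4 = 26.
§5 applies: 26 − 1 = 25.
Level 25 exceeds the maximum of 21; capped at 21.
Final offense level: 21.
Criminal history: 0 prior points → Category 1 (0-6).
Level 21 falls in the 19-21 band.
Grid: Level 19-21 × Category 1 = 1950-2160 days.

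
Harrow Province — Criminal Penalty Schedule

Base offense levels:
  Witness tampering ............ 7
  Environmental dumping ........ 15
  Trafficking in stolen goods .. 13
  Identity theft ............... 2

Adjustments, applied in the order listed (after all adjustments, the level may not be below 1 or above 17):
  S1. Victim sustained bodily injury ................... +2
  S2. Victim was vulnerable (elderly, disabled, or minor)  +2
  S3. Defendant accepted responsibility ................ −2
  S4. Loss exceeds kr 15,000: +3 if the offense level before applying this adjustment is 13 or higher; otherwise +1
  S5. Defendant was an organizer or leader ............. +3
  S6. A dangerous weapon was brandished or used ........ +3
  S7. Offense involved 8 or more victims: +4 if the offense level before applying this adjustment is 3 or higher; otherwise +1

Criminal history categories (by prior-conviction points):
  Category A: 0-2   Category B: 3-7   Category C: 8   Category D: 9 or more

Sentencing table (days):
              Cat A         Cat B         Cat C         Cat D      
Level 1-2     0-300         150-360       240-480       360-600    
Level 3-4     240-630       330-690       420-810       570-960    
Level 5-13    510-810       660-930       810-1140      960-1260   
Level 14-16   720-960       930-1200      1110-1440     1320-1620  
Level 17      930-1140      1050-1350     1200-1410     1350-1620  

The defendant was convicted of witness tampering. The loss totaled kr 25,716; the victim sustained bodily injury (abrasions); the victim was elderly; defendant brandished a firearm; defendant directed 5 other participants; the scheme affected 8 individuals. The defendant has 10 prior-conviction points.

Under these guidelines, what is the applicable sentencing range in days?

Base offense level for witness tampering: 7.
S1 applies: 7 + 2 = 9.
S2 applies: 9 + 2 = 11.
S4 applies (level before this adjustment is 11 < 13, so +1): 11 + 1 = 12.
S5 applies: 12 + 3 = 15.
S6 applies: 15 + 3 = 18.
S7 applies (level before this adjustment is 18 ≥ 3, so +4): 18 + 4 = 22.
Level 22 exceeds the maximum of 17; capped at 17.
Final offense level: 17.
Criminal history: 10 prior points → Category D (9+).
Level 17 falls in the 17 band.
Grid: Level 17 × Category D = 1350-1620 days.

1350-1620 days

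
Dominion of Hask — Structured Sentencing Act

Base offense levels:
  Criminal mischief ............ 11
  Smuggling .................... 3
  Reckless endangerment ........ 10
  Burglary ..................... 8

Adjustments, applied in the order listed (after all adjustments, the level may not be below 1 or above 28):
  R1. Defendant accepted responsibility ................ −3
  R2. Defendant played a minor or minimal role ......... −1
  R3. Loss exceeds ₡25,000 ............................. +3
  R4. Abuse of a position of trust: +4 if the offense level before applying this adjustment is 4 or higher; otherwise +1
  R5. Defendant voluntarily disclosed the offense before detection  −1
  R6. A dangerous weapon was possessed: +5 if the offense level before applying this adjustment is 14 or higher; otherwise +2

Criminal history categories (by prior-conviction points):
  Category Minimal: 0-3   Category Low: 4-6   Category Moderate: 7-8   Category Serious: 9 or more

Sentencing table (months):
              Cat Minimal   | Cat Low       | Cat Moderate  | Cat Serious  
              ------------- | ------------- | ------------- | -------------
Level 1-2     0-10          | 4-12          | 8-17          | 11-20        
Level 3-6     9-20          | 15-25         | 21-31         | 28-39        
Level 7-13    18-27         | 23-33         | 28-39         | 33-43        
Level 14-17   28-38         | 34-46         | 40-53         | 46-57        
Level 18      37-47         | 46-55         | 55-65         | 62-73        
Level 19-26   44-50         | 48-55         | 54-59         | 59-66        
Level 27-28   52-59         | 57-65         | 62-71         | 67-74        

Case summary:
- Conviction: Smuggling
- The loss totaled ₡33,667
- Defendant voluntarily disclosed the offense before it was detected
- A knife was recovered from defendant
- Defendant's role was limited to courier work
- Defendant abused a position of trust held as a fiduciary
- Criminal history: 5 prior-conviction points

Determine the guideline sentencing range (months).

23-33 months

Base offense level for smuggling: 3.
R1 does not apply.
R2 applies: 3 − 1 = 2.
R3 applies: 2 + 3 = 5.
R4 applies (level before this adjustment is 5 ≥ 4, so +4): 5 + 4 = 9.
R5 applies: 9 − 1 = 8.
R6 applies (level before this adjustment is 8 < 14, so +2): 8 + 2 = 10.
Final offense level: 10.
Criminal history: 5 prior points → Category Low (4-6).
Level 10 falls in the 7-13 band.
Grid: Level 7-13 × Category Low = 23-33 months.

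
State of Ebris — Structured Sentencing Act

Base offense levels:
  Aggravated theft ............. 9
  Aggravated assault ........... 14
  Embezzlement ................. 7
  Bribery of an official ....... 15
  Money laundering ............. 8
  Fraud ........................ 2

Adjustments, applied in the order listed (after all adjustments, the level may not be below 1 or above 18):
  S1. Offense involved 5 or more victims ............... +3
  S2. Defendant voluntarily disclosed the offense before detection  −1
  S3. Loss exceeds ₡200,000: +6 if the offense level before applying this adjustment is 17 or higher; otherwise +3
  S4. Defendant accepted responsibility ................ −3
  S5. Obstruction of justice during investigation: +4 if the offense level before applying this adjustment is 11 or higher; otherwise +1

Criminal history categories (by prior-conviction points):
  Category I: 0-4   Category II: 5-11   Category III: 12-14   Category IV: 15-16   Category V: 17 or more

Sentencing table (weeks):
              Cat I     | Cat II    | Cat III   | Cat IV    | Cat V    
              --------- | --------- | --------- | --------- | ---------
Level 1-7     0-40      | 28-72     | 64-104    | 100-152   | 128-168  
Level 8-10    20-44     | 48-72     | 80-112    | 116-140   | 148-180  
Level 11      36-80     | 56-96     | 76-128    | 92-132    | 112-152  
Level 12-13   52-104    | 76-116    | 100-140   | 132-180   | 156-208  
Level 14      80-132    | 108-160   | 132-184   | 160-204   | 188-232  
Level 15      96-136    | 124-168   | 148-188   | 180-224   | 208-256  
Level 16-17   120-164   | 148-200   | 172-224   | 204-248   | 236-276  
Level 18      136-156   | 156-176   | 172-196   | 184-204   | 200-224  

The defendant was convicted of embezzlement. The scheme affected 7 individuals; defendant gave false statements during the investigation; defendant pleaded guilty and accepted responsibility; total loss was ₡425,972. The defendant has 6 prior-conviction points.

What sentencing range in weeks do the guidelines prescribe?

Base offense level for embezzlement: 7.
S1 applies: 7 + 3 = 10.
S2 does not apply.
S3 applies (level before this adjustment is 10 < 17, so +3): 10 + 3 = 13.
S4 applies: 13 − 3 = 10.
S5 applies (level before this adjustment is 10 < 11, so +1): 10 + 1 = 11.
Final offense level: 11.
Criminal history: 6 prior points → Category II (5-11).
Level 11 falls in the 11 band.
Grid: Level 11 × Category II = 56-96 weeks.

56-96 weeks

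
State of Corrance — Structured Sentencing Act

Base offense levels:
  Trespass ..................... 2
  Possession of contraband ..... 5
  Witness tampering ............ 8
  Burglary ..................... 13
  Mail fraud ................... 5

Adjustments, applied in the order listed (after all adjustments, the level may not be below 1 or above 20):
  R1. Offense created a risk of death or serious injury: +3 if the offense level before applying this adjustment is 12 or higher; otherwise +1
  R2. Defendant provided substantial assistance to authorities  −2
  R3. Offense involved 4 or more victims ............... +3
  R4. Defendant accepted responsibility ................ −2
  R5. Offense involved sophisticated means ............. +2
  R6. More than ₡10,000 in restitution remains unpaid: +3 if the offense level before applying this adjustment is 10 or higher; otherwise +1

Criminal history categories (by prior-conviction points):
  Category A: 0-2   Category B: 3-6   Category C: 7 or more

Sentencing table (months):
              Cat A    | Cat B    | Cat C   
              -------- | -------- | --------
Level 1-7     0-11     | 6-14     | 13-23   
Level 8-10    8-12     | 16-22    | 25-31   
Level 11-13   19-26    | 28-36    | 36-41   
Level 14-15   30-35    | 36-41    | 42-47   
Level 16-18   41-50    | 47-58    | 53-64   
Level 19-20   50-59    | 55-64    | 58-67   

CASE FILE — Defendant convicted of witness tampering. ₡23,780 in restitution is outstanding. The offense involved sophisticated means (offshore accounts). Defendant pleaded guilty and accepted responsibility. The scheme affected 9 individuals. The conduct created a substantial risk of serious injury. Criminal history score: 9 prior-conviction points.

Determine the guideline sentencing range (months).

Base offense level for witness tampering: 8.
R1 applies (level before this adjustment is 8 < 12, so +1): 8 + 1 = 9.
R3 applies: 9 + 3 = 12.
R4 applies: 12 − 2 = 10.
R5 applies: 10 + 2 = 12.
R6 applies (level before this adjustment is 12 ≥ 10, so +3): 12 + 3 = 15.
Final offense level: 15.
Criminal history: 9 prior points → Category C (7+).
Level 15 falls in the 14-15 band.
Grid: Level 14-15 × Category C = 42-47 months.

42-47 months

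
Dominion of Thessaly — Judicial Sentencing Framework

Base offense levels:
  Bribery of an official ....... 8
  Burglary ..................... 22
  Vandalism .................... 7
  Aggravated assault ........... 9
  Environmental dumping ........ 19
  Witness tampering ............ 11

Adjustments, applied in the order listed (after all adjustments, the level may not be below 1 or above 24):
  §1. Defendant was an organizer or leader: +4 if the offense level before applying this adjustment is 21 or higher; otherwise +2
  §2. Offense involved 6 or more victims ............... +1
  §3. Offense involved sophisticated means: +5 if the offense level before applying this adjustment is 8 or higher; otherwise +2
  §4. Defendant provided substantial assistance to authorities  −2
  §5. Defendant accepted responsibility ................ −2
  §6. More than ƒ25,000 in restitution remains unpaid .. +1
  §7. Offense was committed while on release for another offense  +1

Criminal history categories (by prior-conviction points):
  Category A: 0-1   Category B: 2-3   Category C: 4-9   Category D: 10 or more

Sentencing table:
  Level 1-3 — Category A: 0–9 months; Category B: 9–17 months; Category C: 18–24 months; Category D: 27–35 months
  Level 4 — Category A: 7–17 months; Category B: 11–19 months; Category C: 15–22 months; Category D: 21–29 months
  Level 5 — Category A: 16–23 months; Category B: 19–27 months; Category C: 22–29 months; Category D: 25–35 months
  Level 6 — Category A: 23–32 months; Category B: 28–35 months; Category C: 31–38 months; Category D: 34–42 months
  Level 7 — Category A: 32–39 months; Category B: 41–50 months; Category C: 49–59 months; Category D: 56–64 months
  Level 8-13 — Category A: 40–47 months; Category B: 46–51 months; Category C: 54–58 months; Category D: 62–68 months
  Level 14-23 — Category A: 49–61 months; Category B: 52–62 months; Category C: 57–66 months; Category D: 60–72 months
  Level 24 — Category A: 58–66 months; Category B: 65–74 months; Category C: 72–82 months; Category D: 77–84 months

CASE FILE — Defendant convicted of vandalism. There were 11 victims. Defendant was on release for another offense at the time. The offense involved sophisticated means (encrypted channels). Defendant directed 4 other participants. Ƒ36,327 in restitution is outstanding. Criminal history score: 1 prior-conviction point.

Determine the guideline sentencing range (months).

49-61 months

Base offense level for vandalism: 7.
§1 applies (level before this adjustment is 7 < 21, so +2): 7 + 2 = 9.
§2 applies: 9 + 1 = 10.
§3 applies (level before this adjustment is 10 ≥ 8, so +5): 10 + 5 = 15.
§5 does not apply.
§6 applies: 15 + 1 = 16.
§7 applies: 16 + 1 = 17.
Final offense level: 17.
Criminal history: 1 prior point → Category A (0-1).
Level 17 falls in the 14-23 band.
Grid: Level 14-23 × Category A = 49-61 months.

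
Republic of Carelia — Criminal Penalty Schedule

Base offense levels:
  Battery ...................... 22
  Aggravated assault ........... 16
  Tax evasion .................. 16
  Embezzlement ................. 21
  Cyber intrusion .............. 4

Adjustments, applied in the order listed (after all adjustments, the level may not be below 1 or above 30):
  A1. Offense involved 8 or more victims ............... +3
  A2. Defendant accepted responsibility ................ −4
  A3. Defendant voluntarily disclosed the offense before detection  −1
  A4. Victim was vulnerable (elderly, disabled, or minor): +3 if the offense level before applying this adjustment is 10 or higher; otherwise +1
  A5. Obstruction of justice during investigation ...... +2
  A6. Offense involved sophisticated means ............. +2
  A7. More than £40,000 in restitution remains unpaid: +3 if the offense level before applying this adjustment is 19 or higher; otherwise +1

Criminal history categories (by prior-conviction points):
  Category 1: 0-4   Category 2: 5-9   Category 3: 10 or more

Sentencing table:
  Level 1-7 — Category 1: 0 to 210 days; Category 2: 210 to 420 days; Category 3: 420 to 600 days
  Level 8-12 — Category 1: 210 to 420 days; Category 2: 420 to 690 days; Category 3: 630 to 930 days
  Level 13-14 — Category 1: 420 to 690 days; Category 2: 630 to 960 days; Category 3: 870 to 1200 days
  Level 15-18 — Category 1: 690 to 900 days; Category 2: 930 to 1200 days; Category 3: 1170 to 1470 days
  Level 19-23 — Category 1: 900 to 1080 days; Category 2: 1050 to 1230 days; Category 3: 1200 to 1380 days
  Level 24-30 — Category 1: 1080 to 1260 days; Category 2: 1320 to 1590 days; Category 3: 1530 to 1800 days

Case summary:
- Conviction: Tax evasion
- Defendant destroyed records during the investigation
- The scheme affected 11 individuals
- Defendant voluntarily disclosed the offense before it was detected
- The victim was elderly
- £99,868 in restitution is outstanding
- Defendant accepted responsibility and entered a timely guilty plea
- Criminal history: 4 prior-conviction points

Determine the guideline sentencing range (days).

900-1080 days

Base offense level for tax evasion: 16.
A1 applies: 16 + 3 = 19.
A2 applies: 19 − 4 = 15.
A3 applies: 15 − 1 = 14.
A4 applies (level before this adjustment is 14 ≥ 10, so +3): 14 + 3 = 17.
A5 applies: 17 + 2 = 19.
A6 does not apply.
A7 applies (level before this adjustment is 19 ≥ 19, so +3): 19 + 3 = 22.
Final offense level: 22.
Criminal history: 4 prior points → Category 1 (0-4).
Level 22 falls in the 19-23 band.
Grid: Level 19-23 × Category 1 = 900-1080 days.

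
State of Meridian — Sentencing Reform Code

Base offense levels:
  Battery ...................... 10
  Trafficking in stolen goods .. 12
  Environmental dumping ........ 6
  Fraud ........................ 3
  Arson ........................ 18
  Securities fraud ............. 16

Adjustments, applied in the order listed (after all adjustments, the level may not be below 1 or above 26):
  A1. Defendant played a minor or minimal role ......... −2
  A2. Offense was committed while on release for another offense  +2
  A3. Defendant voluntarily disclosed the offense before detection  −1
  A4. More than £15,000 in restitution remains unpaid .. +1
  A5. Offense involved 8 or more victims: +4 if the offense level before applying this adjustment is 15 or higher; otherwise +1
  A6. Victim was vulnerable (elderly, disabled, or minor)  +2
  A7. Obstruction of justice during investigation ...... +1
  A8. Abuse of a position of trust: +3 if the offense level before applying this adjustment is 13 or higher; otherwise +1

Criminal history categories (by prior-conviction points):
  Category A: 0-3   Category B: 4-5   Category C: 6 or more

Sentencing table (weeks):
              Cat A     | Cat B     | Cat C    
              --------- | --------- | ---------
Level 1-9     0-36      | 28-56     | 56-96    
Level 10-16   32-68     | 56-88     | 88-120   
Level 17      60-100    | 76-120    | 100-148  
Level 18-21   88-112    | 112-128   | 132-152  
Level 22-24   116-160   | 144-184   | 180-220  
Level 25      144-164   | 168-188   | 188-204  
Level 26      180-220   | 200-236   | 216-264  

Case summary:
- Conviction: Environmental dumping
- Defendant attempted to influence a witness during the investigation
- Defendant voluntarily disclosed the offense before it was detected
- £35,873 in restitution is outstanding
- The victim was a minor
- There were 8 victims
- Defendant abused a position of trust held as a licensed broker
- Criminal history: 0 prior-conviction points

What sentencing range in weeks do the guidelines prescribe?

32-68 weeks

Base offense level for environmental dumping: 6.
A1 does not apply.
A3 applies: 6 − 1 = 5.
A4 applies: 5 + 1 = 6.
A5 applies (level before this adjustment is 6 < 15, so +1): 6 + 1 = 7.
A6 applies: 7 + 2 = 9.
A7 applies: 9 + 1 = 10.
A8 applies (level before this adjustment is 10 < 13, so +1): 10 + 1 = 11.
Final offense level: 11.
Criminal history: 0 prior points → Category A (0-3).
Level 11 falls in the 10-16 band.
Grid: Level 10-16 × Category A = 32-68 weeks.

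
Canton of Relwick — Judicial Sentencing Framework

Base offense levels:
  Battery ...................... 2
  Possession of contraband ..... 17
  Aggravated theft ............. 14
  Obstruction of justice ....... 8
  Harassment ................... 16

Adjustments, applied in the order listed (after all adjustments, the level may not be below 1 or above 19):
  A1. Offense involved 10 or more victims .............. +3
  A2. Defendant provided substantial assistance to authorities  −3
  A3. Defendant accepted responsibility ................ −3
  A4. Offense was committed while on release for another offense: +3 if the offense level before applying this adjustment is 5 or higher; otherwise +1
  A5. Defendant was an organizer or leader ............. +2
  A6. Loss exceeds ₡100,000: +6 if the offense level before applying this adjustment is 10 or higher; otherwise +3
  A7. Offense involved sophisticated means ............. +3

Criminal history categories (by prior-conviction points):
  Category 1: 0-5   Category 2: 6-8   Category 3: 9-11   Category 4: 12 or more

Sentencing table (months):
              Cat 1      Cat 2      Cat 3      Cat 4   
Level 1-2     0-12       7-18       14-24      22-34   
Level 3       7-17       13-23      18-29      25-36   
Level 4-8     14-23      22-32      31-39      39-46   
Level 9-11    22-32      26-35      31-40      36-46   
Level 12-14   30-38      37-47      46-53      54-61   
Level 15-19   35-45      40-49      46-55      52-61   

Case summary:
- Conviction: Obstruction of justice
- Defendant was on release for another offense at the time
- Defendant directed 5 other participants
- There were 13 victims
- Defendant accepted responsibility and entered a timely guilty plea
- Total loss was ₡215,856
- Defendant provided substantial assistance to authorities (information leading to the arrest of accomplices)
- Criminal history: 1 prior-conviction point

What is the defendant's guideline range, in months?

35-45 months

Base offense level for obstruction of justice: 8.
A1 applies: 8 + 3 = 11.
A2 applies: 11 − 3 = 8.
A3 applies: 8 − 3 = 5.
A4 applies (level before this adjustment is 5 ≥ 5, so +3): 5 + 3 = 8.
A5 applies: 8 + 2 = 10.
A6 applies (level before this adjustment is 10 ≥ 10, so +6): 10 + 6 = 16.
Final offense level: 16.
Criminal history: 1 prior point → Category 1 (0-5).
Level 16 falls in the 15-19 band.
Grid: Level 15-19 × Category 1 = 35-45 months.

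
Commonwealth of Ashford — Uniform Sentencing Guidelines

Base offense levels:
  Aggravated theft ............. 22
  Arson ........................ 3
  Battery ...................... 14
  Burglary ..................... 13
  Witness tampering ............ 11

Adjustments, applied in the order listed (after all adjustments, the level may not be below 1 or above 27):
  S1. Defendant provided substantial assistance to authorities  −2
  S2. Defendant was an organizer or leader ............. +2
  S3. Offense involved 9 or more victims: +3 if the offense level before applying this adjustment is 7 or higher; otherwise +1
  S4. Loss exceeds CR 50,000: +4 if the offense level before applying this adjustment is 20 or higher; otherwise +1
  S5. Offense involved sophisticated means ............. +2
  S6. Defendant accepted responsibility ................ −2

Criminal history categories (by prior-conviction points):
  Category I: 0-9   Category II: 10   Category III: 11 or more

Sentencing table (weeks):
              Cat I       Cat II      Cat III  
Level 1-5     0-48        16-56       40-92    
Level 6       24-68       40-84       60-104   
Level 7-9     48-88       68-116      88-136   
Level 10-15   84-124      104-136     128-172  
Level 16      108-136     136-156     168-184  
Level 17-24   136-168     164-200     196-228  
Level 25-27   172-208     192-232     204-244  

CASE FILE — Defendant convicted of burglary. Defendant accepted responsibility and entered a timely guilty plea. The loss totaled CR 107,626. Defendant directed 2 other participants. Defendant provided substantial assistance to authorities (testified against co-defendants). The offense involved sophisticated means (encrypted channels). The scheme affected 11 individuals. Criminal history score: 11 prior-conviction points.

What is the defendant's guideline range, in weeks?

Base offense level for burglary: 13.
S1 applies: 13 − 2 = 11.
S2 applies: 11 + 2 = 13.
S3 applies (level before this adjustment is 13 ≥ 7, so +3): 13 + 3 = 16.
S4 applies (level before this adjustment is 16 < 20, so +1): 16 + 1 = 17.
S5 applies: 17 + 2 = 19.
S6 applies: 19 − 2 = 17.
Final offense level: 17.
Criminal history: 11 prior points → Category III (11+).
Level 17 falls in the 17-24 band.
Grid: Level 17-24 × Category III = 196-228 weeks.

196-228 weeks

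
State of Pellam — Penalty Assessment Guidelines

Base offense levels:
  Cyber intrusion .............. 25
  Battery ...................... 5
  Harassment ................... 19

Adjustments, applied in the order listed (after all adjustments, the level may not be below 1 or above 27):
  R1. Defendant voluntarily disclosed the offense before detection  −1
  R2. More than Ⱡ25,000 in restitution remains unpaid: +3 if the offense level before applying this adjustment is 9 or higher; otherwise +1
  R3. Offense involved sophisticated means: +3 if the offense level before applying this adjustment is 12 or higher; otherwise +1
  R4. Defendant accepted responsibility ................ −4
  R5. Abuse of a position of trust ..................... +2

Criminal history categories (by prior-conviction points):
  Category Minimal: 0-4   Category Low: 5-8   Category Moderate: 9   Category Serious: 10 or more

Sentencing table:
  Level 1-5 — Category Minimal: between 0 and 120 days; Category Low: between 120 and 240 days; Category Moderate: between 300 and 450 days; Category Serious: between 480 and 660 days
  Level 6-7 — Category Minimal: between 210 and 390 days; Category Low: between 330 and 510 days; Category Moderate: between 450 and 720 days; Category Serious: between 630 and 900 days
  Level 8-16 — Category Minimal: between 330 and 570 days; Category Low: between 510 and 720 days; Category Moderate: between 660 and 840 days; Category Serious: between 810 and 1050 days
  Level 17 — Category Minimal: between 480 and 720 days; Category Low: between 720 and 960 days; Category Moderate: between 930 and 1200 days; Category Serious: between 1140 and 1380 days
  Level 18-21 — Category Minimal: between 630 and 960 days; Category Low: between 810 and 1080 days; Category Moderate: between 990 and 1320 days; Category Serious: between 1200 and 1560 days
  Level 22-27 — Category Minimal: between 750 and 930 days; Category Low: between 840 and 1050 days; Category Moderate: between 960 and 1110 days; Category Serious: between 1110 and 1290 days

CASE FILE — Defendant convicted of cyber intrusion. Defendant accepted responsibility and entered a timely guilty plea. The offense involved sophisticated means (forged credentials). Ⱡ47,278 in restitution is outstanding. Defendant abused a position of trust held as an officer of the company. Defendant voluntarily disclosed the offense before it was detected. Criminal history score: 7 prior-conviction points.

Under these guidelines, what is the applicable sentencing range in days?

840-1050 days

Base offense level for cyber intrusion: 25.
R1 applies: 25 − 1 = 24.
R2 applies (level before this adjustment is 24 ≥ 9, so +3): 24 + 3 = 27.
R3 applies (level before this adjustment is 27 ≥ 12, so +3): 27 + 3 = 30.
R4 applies: 30 − 4 = 26.
R5 applies: 26 + 2 = 28.
Level 28 exceeds the maximum of 27; capped at 27.
Final offense level: 27.
Criminal history: 7 prior points → Category Low (5-8).
Level 27 falls in the 22-27 band.
Grid: Level 22-27 × Category Low = 840-1050 days.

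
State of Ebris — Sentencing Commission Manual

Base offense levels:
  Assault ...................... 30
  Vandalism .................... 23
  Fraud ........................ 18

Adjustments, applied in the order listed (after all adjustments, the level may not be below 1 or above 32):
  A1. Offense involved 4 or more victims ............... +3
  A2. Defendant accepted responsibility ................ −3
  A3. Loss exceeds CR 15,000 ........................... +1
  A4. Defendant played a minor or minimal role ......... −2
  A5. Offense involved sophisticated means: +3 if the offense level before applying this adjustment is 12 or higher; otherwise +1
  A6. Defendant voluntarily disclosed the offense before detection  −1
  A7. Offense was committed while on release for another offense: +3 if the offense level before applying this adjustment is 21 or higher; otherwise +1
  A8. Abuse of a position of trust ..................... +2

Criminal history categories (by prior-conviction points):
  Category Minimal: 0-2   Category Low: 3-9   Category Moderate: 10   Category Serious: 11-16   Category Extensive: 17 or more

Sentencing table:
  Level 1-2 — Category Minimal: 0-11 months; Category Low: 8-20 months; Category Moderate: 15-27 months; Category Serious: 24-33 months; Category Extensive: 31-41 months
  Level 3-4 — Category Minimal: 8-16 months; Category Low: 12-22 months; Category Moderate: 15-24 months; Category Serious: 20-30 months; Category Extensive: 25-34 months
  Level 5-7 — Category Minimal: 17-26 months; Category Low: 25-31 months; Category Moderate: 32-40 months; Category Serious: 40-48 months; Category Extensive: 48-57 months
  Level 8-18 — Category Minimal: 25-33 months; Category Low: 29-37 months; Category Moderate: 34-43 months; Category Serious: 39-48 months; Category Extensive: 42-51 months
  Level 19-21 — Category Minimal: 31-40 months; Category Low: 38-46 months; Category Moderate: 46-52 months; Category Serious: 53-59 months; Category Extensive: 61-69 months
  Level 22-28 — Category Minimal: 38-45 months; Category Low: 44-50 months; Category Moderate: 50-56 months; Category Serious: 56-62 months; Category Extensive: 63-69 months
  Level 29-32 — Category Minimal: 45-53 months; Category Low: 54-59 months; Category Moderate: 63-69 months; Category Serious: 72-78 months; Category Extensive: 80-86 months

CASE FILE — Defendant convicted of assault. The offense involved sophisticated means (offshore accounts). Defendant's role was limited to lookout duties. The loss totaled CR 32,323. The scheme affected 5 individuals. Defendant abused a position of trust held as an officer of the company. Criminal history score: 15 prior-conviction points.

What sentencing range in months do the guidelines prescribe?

72-78 months

Base offense level for assault: 30.
A1 applies: 30 + 3 = 33.
A2 does not apply.
A3 applies: 33 + 1 = 34.
A4 applies: 34 − 2 = 32.
A5 applies (level before this adjustment is 32 ≥ 12, so +3): 32 + 3 = 35.
A8 applies: 35 + 2 = 37.
Level 37 exceeds the maximum of 32; capped at 32.
Final offense level: 32.
Criminal history: 15 prior points → Category Serious (11-16).
Level 32 falls in the 29-32 band.
Grid: Level 29-32 × Category Serious = 72-78 months.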